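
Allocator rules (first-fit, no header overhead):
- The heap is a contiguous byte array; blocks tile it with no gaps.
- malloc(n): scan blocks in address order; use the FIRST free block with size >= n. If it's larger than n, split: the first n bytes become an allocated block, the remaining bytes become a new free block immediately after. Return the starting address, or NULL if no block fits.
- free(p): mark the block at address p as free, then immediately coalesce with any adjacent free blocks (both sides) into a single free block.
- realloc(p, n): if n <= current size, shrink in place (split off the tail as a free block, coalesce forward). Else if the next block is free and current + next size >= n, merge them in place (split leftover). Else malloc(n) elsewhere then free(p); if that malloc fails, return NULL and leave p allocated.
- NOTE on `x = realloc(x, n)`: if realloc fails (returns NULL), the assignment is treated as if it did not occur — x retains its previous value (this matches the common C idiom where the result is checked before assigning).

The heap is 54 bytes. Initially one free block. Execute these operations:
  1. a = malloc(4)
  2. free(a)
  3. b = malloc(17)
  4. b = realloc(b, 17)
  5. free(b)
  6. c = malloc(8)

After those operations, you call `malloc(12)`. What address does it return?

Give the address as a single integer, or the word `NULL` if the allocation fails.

Answer: 8

Derivation:
Op 1: a = malloc(4) -> a = 0; heap: [0-3 ALLOC][4-53 FREE]
Op 2: free(a) -> (freed a); heap: [0-53 FREE]
Op 3: b = malloc(17) -> b = 0; heap: [0-16 ALLOC][17-53 FREE]
Op 4: b = realloc(b, 17) -> b = 0; heap: [0-16 ALLOC][17-53 FREE]
Op 5: free(b) -> (freed b); heap: [0-53 FREE]
Op 6: c = malloc(8) -> c = 0; heap: [0-7 ALLOC][8-53 FREE]
malloc(12): first-fit scan over [0-7 ALLOC][8-53 FREE] -> 8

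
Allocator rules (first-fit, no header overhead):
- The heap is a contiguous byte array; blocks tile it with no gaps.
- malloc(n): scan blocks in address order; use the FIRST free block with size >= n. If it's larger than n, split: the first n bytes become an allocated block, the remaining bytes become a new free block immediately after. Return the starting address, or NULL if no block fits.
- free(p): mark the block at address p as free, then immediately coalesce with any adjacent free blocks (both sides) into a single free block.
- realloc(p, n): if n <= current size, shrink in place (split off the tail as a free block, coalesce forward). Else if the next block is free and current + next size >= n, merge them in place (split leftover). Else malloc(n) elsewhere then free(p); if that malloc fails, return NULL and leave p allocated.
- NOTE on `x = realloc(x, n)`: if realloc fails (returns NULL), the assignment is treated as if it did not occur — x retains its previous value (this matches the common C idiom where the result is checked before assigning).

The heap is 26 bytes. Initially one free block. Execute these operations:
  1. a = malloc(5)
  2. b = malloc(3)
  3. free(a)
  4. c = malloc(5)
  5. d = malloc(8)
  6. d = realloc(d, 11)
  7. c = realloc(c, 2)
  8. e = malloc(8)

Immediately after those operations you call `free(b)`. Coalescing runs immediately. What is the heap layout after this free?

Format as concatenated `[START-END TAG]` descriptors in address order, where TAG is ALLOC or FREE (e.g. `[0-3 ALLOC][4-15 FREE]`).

Answer: [0-1 ALLOC][2-7 FREE][8-18 ALLOC][19-25 FREE]

Derivation:
Op 1: a = malloc(5) -> a = 0; heap: [0-4 ALLOC][5-25 FREE]
Op 2: b = malloc(3) -> b = 5; heap: [0-4 ALLOC][5-7 ALLOC][8-25 FREE]
Op 3: free(a) -> (freed a); heap: [0-4 FREE][5-7 ALLOC][8-25 FREE]
Op 4: c = malloc(5) -> c = 0; heap: [0-4 ALLOC][5-7 ALLOC][8-25 FREE]
Op 5: d = malloc(8) -> d = 8; heap: [0-4 ALLOC][5-7 ALLOC][8-15 ALLOC][16-25 FREE]
Op 6: d = realloc(d, 11) -> d = 8; heap: [0-4 ALLOC][5-7 ALLOC][8-18 ALLOC][19-25 FREE]
Op 7: c = realloc(c, 2) -> c = 0; heap: [0-1 ALLOC][2-4 FREE][5-7 ALLOC][8-18 ALLOC][19-25 FREE]
Op 8: e = malloc(8) -> e = NULL; heap: [0-1 ALLOC][2-4 FREE][5-7 ALLOC][8-18 ALLOC][19-25 FREE]
free(b): b = 5 -> block [5-7 ALLOC]; mark free, coalesce with adjacent free neighbors -> [0-1 ALLOC][2-7 FREE][8-18 ALLOC][19-25 FREE]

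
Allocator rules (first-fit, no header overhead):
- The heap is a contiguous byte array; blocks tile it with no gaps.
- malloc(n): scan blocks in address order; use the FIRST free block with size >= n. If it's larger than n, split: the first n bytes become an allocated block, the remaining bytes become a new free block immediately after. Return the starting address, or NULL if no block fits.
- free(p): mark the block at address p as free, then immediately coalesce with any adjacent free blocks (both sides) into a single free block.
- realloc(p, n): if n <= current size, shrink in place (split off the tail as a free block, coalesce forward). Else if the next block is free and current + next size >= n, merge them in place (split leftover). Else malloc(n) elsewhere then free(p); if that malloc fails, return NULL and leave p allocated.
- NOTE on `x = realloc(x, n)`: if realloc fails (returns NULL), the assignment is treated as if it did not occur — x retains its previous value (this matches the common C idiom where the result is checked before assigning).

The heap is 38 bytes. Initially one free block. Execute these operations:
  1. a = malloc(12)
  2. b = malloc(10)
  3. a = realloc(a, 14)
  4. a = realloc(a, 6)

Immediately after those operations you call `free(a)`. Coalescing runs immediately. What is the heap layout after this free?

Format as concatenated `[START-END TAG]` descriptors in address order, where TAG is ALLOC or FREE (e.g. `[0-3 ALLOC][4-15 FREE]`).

Answer: [0-11 FREE][12-21 ALLOC][22-37 FREE]

Derivation:
Op 1: a = malloc(12) -> a = 0; heap: [0-11 ALLOC][12-37 FREE]
Op 2: b = malloc(10) -> b = 12; heap: [0-11 ALLOC][12-21 ALLOC][22-37 FREE]
Op 3: a = realloc(a, 14) -> a = 22; heap: [0-11 FREE][12-21 ALLOC][22-35 ALLOC][36-37 FREE]
Op 4: a = realloc(a, 6) -> a = 22; heap: [0-11 FREE][12-21 ALLOC][22-27 ALLOC][28-37 FREE]
free(a): a = 22 -> block [22-27 ALLOC]; mark free, coalesce with adjacent free neighbors -> [0-11 FREE][12-21 ALLOC][22-37 FREE]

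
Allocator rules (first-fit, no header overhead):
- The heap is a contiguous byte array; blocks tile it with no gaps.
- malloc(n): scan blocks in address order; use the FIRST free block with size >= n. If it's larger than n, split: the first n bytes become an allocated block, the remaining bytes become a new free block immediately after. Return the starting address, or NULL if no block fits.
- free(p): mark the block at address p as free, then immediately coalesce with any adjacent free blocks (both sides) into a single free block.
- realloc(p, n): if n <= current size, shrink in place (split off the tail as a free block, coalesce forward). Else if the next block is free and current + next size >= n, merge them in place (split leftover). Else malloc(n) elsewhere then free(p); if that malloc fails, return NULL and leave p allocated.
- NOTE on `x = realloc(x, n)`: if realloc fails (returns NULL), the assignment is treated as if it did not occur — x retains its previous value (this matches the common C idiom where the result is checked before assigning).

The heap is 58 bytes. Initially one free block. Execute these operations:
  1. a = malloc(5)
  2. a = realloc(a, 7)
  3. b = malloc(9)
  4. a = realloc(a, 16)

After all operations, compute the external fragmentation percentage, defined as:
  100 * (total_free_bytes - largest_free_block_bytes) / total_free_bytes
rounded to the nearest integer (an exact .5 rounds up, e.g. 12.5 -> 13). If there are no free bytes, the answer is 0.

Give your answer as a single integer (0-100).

Answer: 21

Derivation:
Op 1: a = malloc(5) -> a = 0; heap: [0-4 ALLOC][5-57 FREE]
Op 2: a = realloc(a, 7) -> a = 0; heap: [0-6 ALLOC][7-57 FREE]
Op 3: b = malloc(9) -> b = 7; heap: [0-6 ALLOC][7-15 ALLOC][16-57 FREE]
Op 4: a = realloc(a, 16) -> a = 16; heap: [0-6 FREE][7-15 ALLOC][16-31 ALLOC][32-57 FREE]
Free blocks: [7 26] total_free=33 largest=26 -> 100*(33-26)/33 = 700/33 ≈ 21.212 -> rounds to 21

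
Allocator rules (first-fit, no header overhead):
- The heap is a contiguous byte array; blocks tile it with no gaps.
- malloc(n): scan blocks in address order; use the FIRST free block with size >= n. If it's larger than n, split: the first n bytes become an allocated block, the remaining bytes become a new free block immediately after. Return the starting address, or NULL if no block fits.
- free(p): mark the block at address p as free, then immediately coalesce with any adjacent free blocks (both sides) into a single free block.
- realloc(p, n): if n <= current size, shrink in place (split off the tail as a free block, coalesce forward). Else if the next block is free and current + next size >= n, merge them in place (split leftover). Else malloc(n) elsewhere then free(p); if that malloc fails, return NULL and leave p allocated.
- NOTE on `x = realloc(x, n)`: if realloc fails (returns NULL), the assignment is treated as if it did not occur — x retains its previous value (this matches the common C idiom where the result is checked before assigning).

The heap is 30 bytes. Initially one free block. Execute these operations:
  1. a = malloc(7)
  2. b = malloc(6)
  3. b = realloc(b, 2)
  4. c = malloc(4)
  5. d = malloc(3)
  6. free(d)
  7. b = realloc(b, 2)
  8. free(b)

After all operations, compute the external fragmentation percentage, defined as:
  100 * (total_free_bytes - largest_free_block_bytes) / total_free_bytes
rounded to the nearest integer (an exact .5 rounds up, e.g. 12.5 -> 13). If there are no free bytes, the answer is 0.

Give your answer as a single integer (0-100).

Op 1: a = malloc(7) -> a = 0; heap: [0-6 ALLOC][7-29 FREE]
Op 2: b = malloc(6) -> b = 7; heap: [0-6 ALLOC][7-12 ALLOC][13-29 FREE]
Op 3: b = realloc(b, 2) -> b = 7; heap: [0-6 ALLOC][7-8 ALLOC][9-29 FREE]
Op 4: c = malloc(4) -> c = 9; heap: [0-6 ALLOC][7-8 ALLOC][9-12 ALLOC][13-29 FREE]
Op 5: d = malloc(3) -> d = 13; heap: [0-6 ALLOC][7-8 ALLOC][9-12 ALLOC][13-15 ALLOC][16-29 FREE]
Op 6: free(d) -> (freed d); heap: [0-6 ALLOC][7-8 ALLOC][9-12 ALLOC][13-29 FREE]
Op 7: b = realloc(b, 2) -> b = 7; heap: [0-6 ALLOC][7-8 ALLOC][9-12 ALLOC][13-29 FREE]
Op 8: free(b) -> (freed b); heap: [0-6 ALLOC][7-8 FREE][9-12 ALLOC][13-29 FREE]
Free blocks: [2 17] total_free=19 largest=17 -> 100*(19-17)/19 = 200/19 ≈ 10.526 -> rounds to 11

Answer: 11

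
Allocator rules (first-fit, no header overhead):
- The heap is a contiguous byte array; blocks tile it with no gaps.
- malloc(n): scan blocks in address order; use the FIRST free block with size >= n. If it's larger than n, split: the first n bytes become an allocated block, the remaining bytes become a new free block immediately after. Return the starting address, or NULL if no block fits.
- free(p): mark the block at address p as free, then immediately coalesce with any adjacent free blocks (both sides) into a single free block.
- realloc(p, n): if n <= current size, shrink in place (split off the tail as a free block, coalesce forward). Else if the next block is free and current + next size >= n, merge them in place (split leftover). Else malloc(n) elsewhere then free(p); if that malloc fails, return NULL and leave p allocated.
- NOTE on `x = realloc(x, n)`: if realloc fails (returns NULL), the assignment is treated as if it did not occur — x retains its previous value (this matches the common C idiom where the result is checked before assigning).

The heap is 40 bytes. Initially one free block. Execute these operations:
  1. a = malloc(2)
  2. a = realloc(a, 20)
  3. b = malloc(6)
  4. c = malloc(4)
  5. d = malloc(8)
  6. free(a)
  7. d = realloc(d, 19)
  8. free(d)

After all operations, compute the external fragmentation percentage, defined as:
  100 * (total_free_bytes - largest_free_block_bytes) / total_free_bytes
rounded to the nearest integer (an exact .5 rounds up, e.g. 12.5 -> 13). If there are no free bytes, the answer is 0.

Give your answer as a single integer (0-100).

Op 1: a = malloc(2) -> a = 0; heap: [0-1 ALLOC][2-39 FREE]
Op 2: a = realloc(a, 20) -> a = 0; heap: [0-19 ALLOC][20-39 FREE]
Op 3: b = malloc(6) -> b = 20; heap: [0-19 ALLOC][20-25 ALLOC][26-39 FREE]
Op 4: c = malloc(4) -> c = 26; heap: [0-19 ALLOC][20-25 ALLOC][26-29 ALLOC][30-39 FREE]
Op 5: d = malloc(8) -> d = 30; heap: [0-19 ALLOC][20-25 ALLOC][26-29 ALLOC][30-37 ALLOC][38-39 FREE]
Op 6: free(a) -> (freed a); heap: [0-19 FREE][20-25 ALLOC][26-29 ALLOC][30-37 ALLOC][38-39 FREE]
Op 7: d = realloc(d, 19) -> d = 0; heap: [0-18 ALLOC][19-19 FREE][20-25 ALLOC][26-29 ALLOC][30-39 FREE]
Op 8: free(d) -> (freed d); heap: [0-19 FREE][20-25 ALLOC][26-29 ALLOC][30-39 FREE]
Free blocks: [20 10] total_free=30 largest=20 -> 100*(30-20)/30 = 1000/30 ≈ 33.333 -> rounds to 33

Answer: 33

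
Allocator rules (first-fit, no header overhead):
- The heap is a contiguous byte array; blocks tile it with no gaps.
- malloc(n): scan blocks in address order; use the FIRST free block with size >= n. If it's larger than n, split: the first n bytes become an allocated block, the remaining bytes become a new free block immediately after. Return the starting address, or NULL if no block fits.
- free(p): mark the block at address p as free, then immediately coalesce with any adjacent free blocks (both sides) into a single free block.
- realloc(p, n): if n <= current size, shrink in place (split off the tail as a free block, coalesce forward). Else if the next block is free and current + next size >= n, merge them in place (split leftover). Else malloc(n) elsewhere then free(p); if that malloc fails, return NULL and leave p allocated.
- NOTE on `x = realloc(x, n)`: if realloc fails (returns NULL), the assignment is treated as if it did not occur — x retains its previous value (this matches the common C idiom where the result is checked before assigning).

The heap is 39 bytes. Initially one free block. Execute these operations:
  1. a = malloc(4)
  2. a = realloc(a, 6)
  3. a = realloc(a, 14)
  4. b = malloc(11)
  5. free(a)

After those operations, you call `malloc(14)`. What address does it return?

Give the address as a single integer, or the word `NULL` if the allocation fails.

Op 1: a = malloc(4) -> a = 0; heap: [0-3 ALLOC][4-38 FREE]
Op 2: a = realloc(a, 6) -> a = 0; heap: [0-5 ALLOC][6-38 FREE]
Op 3: a = realloc(a, 14) -> a = 0; heap: [0-13 ALLOC][14-38 FREE]
Op 4: b = malloc(11) -> b = 14; heap: [0-13 ALLOC][14-24 ALLOC][25-38 FREE]
Op 5: free(a) -> (freed a); heap: [0-13 FREE][14-24 ALLOC][25-38 FREE]
malloc(14): first-fit scan over [0-13 FREE][14-24 ALLOC][25-38 FREE] -> 0

Answer: 0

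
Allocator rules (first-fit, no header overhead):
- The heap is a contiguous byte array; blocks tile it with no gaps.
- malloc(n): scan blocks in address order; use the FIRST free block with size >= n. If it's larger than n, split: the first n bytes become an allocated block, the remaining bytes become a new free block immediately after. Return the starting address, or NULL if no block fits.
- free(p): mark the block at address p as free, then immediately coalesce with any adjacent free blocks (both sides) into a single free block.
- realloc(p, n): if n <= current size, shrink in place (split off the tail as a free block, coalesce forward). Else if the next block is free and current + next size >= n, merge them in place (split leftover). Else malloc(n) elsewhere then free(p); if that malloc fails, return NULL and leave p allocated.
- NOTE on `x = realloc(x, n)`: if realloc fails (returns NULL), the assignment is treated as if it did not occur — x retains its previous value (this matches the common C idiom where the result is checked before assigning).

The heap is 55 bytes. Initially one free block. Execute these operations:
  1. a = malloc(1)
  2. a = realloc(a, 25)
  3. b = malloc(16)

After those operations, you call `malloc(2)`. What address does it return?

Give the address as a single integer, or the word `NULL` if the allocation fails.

Answer: 41

Derivation:
Op 1: a = malloc(1) -> a = 0; heap: [0-0 ALLOC][1-54 FREE]
Op 2: a = realloc(a, 25) -> a = 0; heap: [0-24 ALLOC][25-54 FREE]
Op 3: b = malloc(16) -> b = 25; heap: [0-24 ALLOC][25-40 ALLOC][41-54 FREE]
malloc(2): first-fit scan over [0-24 ALLOC][25-40 ALLOC][41-54 FREE] -> 41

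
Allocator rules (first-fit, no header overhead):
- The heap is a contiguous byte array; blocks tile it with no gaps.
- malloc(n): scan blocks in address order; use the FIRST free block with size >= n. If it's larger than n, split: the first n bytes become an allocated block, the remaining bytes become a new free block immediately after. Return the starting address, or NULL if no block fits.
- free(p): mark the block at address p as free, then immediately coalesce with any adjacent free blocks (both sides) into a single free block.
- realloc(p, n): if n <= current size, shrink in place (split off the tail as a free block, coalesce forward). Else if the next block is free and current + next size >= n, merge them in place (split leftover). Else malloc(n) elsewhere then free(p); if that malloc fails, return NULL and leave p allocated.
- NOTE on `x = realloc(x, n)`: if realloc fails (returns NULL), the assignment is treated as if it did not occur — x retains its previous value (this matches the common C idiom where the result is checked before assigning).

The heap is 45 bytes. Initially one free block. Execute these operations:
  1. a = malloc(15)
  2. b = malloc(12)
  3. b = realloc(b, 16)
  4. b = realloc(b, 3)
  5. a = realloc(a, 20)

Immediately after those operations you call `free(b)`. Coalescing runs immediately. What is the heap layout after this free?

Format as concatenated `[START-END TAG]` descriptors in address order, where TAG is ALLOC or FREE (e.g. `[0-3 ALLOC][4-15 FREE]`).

Op 1: a = malloc(15) -> a = 0; heap: [0-14 ALLOC][15-44 FREE]
Op 2: b = malloc(12) -> b = 15; heap: [0-14 ALLOC][15-26 ALLOC][27-44 FREE]
Op 3: b = realloc(b, 16) -> b = 15; heap: [0-14 ALLOC][15-30 ALLOC][31-44 FREE]
Op 4: b = realloc(b, 3) -> b = 15; heap: [0-14 ALLOC][15-17 ALLOC][18-44 FREE]
Op 5: a = realloc(a, 20) -> a = 18; heap: [0-14 FREE][15-17 ALLOC][18-37 ALLOC][38-44 FREE]
free(b): b = 15 -> block [15-17 ALLOC]; mark free, coalesce with adjacent free neighbors -> [0-17 FREE][18-37 ALLOC][38-44 FREE]

Answer: [0-17 FREE][18-37 ALLOC][38-44 FREE]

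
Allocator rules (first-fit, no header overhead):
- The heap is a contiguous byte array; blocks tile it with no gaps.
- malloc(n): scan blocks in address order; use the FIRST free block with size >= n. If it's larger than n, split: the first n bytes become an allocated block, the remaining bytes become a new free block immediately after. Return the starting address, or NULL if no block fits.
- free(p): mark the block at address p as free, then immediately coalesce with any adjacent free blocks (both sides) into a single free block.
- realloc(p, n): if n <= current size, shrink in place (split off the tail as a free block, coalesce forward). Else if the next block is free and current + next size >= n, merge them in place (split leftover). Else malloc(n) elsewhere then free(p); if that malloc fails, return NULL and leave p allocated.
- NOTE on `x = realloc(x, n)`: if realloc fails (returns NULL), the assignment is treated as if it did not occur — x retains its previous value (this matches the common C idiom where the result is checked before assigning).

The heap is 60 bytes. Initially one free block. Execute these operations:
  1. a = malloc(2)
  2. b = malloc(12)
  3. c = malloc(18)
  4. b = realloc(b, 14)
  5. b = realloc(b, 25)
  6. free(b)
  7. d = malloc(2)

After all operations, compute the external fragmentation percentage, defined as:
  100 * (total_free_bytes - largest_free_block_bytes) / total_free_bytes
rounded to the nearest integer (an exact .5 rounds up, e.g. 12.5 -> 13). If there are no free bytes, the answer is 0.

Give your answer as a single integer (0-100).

Op 1: a = malloc(2) -> a = 0; heap: [0-1 ALLOC][2-59 FREE]
Op 2: b = malloc(12) -> b = 2; heap: [0-1 ALLOC][2-13 ALLOC][14-59 FREE]
Op 3: c = malloc(18) -> c = 14; heap: [0-1 ALLOC][2-13 ALLOC][14-31 ALLOC][32-59 FREE]
Op 4: b = realloc(b, 14) -> b = 32; heap: [0-1 ALLOC][2-13 FREE][14-31 ALLOC][32-45 ALLOC][46-59 FREE]
Op 5: b = realloc(b, 25) -> b = 32; heap: [0-1 ALLOC][2-13 FREE][14-31 ALLOC][32-56 ALLOC][57-59 FREE]
Op 6: free(b) -> (freed b); heap: [0-1 ALLOC][2-13 FREE][14-31 ALLOC][32-59 FREE]
Op 7: d = malloc(2) -> d = 2; heap: [0-1 ALLOC][2-3 ALLOC][4-13 FREE][14-31 ALLOC][32-59 FREE]
Free blocks: [10 28] total_free=38 largest=28 -> 100*(38-28)/38 = 1000/38 ≈ 26.316 -> rounds to 26

Answer: 26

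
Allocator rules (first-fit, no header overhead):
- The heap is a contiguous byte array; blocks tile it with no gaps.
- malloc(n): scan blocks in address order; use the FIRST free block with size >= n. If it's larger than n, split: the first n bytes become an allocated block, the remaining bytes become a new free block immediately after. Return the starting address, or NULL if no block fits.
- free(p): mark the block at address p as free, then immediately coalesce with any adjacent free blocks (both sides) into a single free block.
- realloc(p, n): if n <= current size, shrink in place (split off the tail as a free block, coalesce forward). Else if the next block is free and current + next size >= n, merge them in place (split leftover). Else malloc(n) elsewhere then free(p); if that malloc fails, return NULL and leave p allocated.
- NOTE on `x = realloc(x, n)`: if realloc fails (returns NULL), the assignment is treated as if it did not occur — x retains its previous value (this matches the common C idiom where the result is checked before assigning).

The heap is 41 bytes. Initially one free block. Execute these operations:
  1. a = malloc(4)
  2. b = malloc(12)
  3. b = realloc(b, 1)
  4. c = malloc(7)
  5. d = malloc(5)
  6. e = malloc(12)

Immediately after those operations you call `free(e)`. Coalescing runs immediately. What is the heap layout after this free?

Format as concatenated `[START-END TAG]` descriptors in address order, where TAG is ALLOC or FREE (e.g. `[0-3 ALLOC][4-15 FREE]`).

Answer: [0-3 ALLOC][4-4 ALLOC][5-11 ALLOC][12-16 ALLOC][17-40 FREE]

Derivation:
Op 1: a = malloc(4) -> a = 0; heap: [0-3 ALLOC][4-40 FREE]
Op 2: b = malloc(12) -> b = 4; heap: [0-3 ALLOC][4-15 ALLOC][16-40 FREE]
Op 3: b = realloc(b, 1) -> b = 4; heap: [0-3 ALLOC][4-4 ALLOC][5-40 FREE]
Op 4: c = malloc(7) -> c = 5; heap: [0-3 ALLOC][4-4 ALLOC][5-11 ALLOC][12-40 FREE]
Op 5: d = malloc(5) -> d = 12; heap: [0-3 ALLOC][4-4 ALLOC][5-11 ALLOC][12-16 ALLOC][17-40 FREE]
Op 6: e = malloc(12) -> e = 17; heap: [0-3 ALLOC][4-4 ALLOC][5-11 ALLOC][12-16 ALLOC][17-28 ALLOC][29-40 FREE]
free(e): e = 17 -> block [17-28 ALLOC]; mark free, coalesce with adjacent free neighbors -> [0-3 ALLOC][4-4 ALLOC][5-11 ALLOC][12-16 ALLOC][17-40 FREE]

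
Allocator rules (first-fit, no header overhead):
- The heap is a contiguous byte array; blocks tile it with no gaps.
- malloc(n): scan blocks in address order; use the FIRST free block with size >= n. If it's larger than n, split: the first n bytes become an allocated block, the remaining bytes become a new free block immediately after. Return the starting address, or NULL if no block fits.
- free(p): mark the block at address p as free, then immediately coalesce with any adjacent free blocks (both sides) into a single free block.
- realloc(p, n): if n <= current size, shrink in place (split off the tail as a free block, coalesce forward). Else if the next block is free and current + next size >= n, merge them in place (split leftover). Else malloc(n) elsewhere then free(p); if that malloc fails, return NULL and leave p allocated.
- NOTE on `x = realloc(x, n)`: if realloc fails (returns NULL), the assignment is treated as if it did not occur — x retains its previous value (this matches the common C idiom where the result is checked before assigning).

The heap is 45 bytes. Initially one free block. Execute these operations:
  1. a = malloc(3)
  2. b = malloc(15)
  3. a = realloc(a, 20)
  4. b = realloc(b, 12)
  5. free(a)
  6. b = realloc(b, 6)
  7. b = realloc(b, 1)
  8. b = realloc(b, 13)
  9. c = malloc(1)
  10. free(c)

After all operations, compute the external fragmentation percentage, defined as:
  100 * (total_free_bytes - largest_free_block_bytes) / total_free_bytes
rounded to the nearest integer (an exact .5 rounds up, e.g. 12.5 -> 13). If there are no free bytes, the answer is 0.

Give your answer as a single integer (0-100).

Op 1: a = malloc(3) -> a = 0; heap: [0-2 ALLOC][3-44 FREE]
Op 2: b = malloc(15) -> b = 3; heap: [0-2 ALLOC][3-17 ALLOC][18-44 FREE]
Op 3: a = realloc(a, 20) -> a = 18; heap: [0-2 FREE][3-17 ALLOC][18-37 ALLOC][38-44 FREE]
Op 4: b = realloc(b, 12) -> b = 3; heap: [0-2 FREE][3-14 ALLOC][15-17 FREE][18-37 ALLOC][38-44 FREE]
Op 5: free(a) -> (freed a); heap: [0-2 FREE][3-14 ALLOC][15-44 FREE]
Op 6: b = realloc(b, 6) -> b = 3; heap: [0-2 FREE][3-8 ALLOC][9-44 FREE]
Op 7: b = realloc(b, 1) -> b = 3; heap: [0-2 FREE][3-3 ALLOC][4-44 FREE]
Op 8: b = realloc(b, 13) -> b = 3; heap: [0-2 FREE][3-15 ALLOC][16-44 FREE]
Op 9: c = malloc(1) -> c = 0; heap: [0-0 ALLOC][1-2 FREE][3-15 ALLOC][16-44 FREE]
Op 10: free(c) -> (freed c); heap: [0-2 FREE][3-15 ALLOC][16-44 FREE]
Free blocks: [3 29] total_free=32 largest=29 -> 100*(32-29)/32 = 300/32 = 9.375 -> rounds to 9

Answer: 9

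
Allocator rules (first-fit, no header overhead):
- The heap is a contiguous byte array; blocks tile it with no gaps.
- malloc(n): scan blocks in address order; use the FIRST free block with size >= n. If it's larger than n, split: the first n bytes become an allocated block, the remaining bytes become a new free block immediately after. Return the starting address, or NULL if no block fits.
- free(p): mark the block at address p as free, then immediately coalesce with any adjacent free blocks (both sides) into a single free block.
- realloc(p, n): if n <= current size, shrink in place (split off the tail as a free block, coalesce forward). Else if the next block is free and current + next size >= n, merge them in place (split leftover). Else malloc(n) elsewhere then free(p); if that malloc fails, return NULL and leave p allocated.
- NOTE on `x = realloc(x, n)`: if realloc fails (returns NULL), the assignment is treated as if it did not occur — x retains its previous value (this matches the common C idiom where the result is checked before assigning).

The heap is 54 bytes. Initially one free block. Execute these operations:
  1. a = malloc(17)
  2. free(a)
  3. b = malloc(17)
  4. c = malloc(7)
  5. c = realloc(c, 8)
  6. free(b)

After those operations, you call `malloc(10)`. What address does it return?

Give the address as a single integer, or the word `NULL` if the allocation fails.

Answer: 0

Derivation:
Op 1: a = malloc(17) -> a = 0; heap: [0-16 ALLOC][17-53 FREE]
Op 2: free(a) -> (freed a); heap: [0-53 FREE]
Op 3: b = malloc(17) -> b = 0; heap: [0-16 ALLOC][17-53 FREE]
Op 4: c = malloc(7) -> c = 17; heap: [0-16 ALLOC][17-23 ALLOC][24-53 FREE]
Op 5: c = realloc(c, 8) -> c = 17; heap: [0-16 ALLOC][17-24 ALLOC][25-53 FREE]
Op 6: free(b) -> (freed b); heap: [0-16 FREE][17-24 ALLOC][25-53 FREE]
malloc(10): first-fit scan over [0-16 FREE][17-24 ALLOC][25-53 FREE] -> 0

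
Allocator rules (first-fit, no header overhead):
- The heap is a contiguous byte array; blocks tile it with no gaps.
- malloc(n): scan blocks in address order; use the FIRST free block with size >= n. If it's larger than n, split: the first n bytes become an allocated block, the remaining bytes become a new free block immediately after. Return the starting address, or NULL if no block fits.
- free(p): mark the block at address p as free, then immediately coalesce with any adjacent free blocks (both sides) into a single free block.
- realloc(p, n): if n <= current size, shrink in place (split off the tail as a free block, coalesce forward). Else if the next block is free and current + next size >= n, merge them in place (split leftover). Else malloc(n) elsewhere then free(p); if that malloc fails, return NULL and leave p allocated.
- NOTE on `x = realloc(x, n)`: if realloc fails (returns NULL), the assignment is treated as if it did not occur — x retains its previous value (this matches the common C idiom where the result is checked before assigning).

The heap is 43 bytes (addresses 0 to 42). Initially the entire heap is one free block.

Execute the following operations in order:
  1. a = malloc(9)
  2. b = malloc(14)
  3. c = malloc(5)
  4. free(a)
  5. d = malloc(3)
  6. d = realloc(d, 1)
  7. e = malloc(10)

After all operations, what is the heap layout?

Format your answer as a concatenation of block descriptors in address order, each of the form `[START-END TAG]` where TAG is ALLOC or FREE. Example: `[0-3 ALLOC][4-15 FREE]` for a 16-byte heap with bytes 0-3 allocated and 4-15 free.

Answer: [0-0 ALLOC][1-8 FREE][9-22 ALLOC][23-27 ALLOC][28-37 ALLOC][38-42 FREE]

Derivation:
Op 1: a = malloc(9) -> a = 0; heap: [0-8 ALLOC][9-42 FREE]
Op 2: b = malloc(14) -> b = 9; heap: [0-8 ALLOC][9-22 ALLOC][23-42 FREE]
Op 3: c = malloc(5) -> c = 23; heap: [0-8 ALLOC][9-22 ALLOC][23-27 ALLOC][28-42 FREE]
Op 4: free(a) -> (freed a); heap: [0-8 FREE][9-22 ALLOC][23-27 ALLOC][28-42 FREE]
Op 5: d = malloc(3) -> d = 0; heap: [0-2 ALLOC][3-8 FREE][9-22 ALLOC][23-27 ALLOC][28-42 FREE]
Op 6: d = realloc(d, 1) -> d = 0; heap: [0-0 ALLOC][1-8 FREE][9-22 ALLOC][23-27 ALLOC][28-42 FREE]
Op 7: e = malloc(10) -> e = 28; heap: [0-0 ALLOC][1-8 FREE][9-22 ALLOC][23-27 ALLOC][28-37 ALLOC][38-42 FREE]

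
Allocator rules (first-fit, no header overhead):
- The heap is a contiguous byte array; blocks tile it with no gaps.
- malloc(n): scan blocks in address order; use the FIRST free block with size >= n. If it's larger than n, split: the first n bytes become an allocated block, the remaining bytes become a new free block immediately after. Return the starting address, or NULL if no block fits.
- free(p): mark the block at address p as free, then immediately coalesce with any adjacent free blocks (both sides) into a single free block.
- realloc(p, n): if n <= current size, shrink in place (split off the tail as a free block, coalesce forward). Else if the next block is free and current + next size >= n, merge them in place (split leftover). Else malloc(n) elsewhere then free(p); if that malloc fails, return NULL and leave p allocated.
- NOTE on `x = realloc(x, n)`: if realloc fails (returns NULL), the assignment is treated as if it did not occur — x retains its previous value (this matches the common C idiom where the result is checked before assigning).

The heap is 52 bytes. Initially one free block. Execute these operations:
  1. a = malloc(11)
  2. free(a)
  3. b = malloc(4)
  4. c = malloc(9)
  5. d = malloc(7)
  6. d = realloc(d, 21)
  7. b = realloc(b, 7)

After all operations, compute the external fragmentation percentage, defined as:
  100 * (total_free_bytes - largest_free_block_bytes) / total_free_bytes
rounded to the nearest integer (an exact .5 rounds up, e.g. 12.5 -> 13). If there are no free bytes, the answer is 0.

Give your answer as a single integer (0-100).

Op 1: a = malloc(11) -> a = 0; heap: [0-10 ALLOC][11-51 FREE]
Op 2: free(a) -> (freed a); heap: [0-51 FREE]
Op 3: b = malloc(4) -> b = 0; heap: [0-3 ALLOC][4-51 FREE]
Op 4: c = malloc(9) -> c = 4; heap: [0-3 ALLOC][4-12 ALLOC][13-51 FREE]
Op 5: d = malloc(7) -> d = 13; heap: [0-3 ALLOC][4-12 ALLOC][13-19 ALLOC][20-51 FREE]
Op 6: d = realloc(d, 21) -> d = 13; heap: [0-3 ALLOC][4-12 ALLOC][13-33 ALLOC][34-51 FREE]
Op 7: b = realloc(b, 7) -> b = 34; heap: [0-3 FREE][4-12 ALLOC][13-33 ALLOC][34-40 ALLOC][41-51 FREE]
Free blocks: [4 11] total_free=15 largest=11 -> 100*(15-11)/15 = 400/15 ≈ 26.667 -> rounds to 27

Answer: 27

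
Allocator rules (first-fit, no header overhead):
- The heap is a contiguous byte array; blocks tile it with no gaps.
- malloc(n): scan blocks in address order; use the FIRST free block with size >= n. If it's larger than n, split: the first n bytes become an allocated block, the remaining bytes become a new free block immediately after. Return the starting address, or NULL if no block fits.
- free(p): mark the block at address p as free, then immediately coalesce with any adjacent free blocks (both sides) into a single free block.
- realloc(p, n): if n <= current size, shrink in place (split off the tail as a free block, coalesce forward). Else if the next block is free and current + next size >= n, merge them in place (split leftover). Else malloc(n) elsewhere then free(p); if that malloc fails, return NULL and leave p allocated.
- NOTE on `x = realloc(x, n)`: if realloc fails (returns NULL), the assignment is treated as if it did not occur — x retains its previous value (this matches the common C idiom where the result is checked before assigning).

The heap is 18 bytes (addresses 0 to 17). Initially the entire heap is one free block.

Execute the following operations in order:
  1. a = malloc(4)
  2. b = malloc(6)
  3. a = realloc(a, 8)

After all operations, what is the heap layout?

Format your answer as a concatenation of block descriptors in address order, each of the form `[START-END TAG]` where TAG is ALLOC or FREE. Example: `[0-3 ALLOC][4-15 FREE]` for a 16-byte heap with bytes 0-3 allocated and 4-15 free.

Op 1: a = malloc(4) -> a = 0; heap: [0-3 ALLOC][4-17 FREE]
Op 2: b = malloc(6) -> b = 4; heap: [0-3 ALLOC][4-9 ALLOC][10-17 FREE]
Op 3: a = realloc(a, 8) -> a = 10; heap: [0-3 FREE][4-9 ALLOC][10-17 ALLOC]

Answer: [0-3 FREE][4-9 ALLOC][10-17 ALLOC]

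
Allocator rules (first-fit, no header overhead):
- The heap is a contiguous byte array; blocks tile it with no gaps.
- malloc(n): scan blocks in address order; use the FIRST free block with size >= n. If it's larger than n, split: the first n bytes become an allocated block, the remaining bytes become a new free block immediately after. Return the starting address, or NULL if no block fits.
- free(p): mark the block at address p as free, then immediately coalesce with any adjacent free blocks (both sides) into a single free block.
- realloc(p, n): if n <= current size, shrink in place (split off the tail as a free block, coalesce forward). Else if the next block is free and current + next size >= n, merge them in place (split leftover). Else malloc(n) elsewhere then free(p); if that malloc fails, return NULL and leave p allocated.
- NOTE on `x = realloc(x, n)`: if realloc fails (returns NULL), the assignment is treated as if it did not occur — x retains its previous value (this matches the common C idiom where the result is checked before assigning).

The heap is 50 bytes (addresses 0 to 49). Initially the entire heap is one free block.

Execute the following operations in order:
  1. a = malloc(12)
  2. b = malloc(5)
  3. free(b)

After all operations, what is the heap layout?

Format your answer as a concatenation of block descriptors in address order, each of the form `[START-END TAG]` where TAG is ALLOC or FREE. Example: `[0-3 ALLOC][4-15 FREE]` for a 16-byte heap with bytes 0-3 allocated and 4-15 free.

Answer: [0-11 ALLOC][12-49 FREE]

Derivation:
Op 1: a = malloc(12) -> a = 0; heap: [0-11 ALLOC][12-49 FREE]
Op 2: b = malloc(5) -> b = 12; heap: [0-11 ALLOC][12-16 ALLOC][17-49 FREE]
Op 3: free(b) -> (freed b); heap: [0-11 ALLOC][12-49 FREE]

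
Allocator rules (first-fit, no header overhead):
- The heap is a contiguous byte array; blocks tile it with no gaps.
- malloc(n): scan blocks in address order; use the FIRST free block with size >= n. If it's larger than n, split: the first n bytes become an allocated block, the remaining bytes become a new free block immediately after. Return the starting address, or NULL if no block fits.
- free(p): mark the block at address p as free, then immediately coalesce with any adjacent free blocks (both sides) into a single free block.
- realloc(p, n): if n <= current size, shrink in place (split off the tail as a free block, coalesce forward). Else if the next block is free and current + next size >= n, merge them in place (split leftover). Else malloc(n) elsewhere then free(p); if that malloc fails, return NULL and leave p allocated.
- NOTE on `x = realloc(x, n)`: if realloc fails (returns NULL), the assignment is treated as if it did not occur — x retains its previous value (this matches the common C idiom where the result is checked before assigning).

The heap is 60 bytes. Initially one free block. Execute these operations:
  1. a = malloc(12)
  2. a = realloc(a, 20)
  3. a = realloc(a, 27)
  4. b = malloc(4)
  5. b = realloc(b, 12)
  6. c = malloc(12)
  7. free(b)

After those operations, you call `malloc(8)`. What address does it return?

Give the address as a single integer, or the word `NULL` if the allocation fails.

Answer: 27

Derivation:
Op 1: a = malloc(12) -> a = 0; heap: [0-11 ALLOC][12-59 FREE]
Op 2: a = realloc(a, 20) -> a = 0; heap: [0-19 ALLOC][20-59 FREE]
Op 3: a = realloc(a, 27) -> a = 0; heap: [0-26 ALLOC][27-59 FREE]
Op 4: b = malloc(4) -> b = 27; heap: [0-26 ALLOC][27-30 ALLOC][31-59 FREE]
Op 5: b = realloc(b, 12) -> b = 27; heap: [0-26 ALLOC][27-38 ALLOC][39-59 FREE]
Op 6: c = malloc(12) -> c = 39; heap: [0-26 ALLOC][27-38 ALLOC][39-50 ALLOC][51-59 FREE]
Op 7: free(b) -> (freed b); heap: [0-26 ALLOC][27-38 FREE][39-50 ALLOC][51-59 FREE]
malloc(8): first-fit scan over [0-26 ALLOC][27-38 FREE][39-50 ALLOC][51-59 FREE] -> 27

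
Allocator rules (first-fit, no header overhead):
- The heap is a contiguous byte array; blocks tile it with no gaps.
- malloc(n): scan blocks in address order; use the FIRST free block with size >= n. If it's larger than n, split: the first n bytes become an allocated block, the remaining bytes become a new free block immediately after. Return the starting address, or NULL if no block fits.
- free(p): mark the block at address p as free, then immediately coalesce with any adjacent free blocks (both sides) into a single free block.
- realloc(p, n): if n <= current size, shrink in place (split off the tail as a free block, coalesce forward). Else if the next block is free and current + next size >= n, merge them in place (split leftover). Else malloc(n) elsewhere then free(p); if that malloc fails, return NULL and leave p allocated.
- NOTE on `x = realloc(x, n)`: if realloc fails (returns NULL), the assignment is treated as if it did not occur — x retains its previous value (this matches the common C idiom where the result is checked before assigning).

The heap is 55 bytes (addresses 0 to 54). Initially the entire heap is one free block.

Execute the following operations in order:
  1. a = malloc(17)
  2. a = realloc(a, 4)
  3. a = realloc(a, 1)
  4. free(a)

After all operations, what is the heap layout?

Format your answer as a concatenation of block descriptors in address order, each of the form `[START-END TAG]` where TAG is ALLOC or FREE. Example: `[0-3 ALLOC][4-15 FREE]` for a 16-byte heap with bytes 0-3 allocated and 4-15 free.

Answer: [0-54 FREE]

Derivation:
Op 1: a = malloc(17) -> a = 0; heap: [0-16 ALLOC][17-54 FREE]
Op 2: a = realloc(a, 4) -> a = 0; heap: [0-3 ALLOC][4-54 FREE]
Op 3: a = realloc(a, 1) -> a = 0; heap: [0-0 ALLOC][1-54 FREE]
Op 4: free(a) -> (freed a); heap: [0-54 FREE]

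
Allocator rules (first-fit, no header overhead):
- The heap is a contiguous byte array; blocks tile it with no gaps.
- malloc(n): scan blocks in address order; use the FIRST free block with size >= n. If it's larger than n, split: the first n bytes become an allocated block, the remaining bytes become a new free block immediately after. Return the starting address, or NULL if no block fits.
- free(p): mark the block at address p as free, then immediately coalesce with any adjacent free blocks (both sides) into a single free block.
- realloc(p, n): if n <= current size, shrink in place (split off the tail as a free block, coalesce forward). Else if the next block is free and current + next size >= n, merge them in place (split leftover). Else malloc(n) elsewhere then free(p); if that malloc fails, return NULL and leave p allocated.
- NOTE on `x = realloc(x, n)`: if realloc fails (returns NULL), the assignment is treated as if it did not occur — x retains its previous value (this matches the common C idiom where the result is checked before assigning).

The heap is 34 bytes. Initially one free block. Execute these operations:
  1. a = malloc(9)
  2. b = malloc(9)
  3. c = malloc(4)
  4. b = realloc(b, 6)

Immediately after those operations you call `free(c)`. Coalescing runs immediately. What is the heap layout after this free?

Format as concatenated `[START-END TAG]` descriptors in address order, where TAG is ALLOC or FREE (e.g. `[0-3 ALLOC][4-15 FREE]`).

Op 1: a = malloc(9) -> a = 0; heap: [0-8 ALLOC][9-33 FREE]
Op 2: b = malloc(9) -> b = 9; heap: [0-8 ALLOC][9-17 ALLOC][18-33 FREE]
Op 3: c = malloc(4) -> c = 18; heap: [0-8 ALLOC][9-17 ALLOC][18-21 ALLOC][22-33 FREE]
Op 4: b = realloc(b, 6) -> b = 9; heap: [0-8 ALLOC][9-14 ALLOC][15-17 FREE][18-21 ALLOC][22-33 FREE]
free(c): c = 18 -> block [18-21 ALLOC]; mark free, coalesce with adjacent free neighbors -> [0-8 ALLOC][9-14 ALLOC][15-33 FREE]

Answer: [0-8 ALLOC][9-14 ALLOC][15-33 FREE]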